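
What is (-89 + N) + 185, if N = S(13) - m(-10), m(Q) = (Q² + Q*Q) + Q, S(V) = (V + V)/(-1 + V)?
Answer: -551/6 ≈ -91.833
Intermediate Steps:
S(V) = 2*V/(-1 + V) (S(V) = (2*V)/(-1 + V) = 2*V/(-1 + V))
m(Q) = Q + 2*Q² (m(Q) = (Q² + Q²) + Q = 2*Q² + Q = Q + 2*Q²)
N = -1127/6 (N = 2*13/(-1 + 13) - (-10)*(1 + 2*(-10)) = 2*13/12 - (-10)*(1 - 20) = 2*13*(1/12) - (-10)*(-19) = 13/6 - 1*190 = 13/6 - 190 = -1127/6 ≈ -187.83)
(-89 + N) + 185 = (-89 - 1127/6) + 185 = -1661/6 + 185 = -551/6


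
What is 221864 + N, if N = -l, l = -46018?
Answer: 267882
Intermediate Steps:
N = 46018 (N = -1*(-46018) = 46018)
221864 + N = 221864 + 46018 = 267882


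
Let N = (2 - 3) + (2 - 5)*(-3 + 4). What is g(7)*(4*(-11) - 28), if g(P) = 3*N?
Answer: 864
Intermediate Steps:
N = -4 (N = -1 - 3*1 = -1 - 3 = -4)
g(P) = -12 (g(P) = 3*(-4) = -12)
g(7)*(4*(-11) - 28) = -12*(4*(-11) - 28) = -12*(-44 - 28) = -12*(-72) = 864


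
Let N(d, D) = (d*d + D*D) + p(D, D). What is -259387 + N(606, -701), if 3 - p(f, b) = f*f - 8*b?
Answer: 102244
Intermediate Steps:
p(f, b) = 3 - f² + 8*b (p(f, b) = 3 - (f*f - 8*b) = 3 - (f² - 8*b) = 3 + (-f² + 8*b) = 3 - f² + 8*b)
N(d, D) = 3 + d² + 8*D (N(d, D) = (d*d + D*D) + (3 - D² + 8*D) = (d² + D²) + (3 - D² + 8*D) = (D² + d²) + (3 - D² + 8*D) = 3 + d² + 8*D)
-259387 + N(606, -701) = -259387 + (3 + 606² + 8*(-701)) = -259387 + (3 + 367236 - 5608) = -259387 + 361631 = 102244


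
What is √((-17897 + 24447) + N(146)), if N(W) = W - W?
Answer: 5*√262 ≈ 80.932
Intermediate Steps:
N(W) = 0
√((-17897 + 24447) + N(146)) = √((-17897 + 24447) + 0) = √(6550 + 0) = √6550 = 5*√262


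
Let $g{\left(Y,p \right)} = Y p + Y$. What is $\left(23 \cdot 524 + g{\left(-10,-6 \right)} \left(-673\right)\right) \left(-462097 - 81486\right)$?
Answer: $11740305634$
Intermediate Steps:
$g{\left(Y,p \right)} = Y + Y p$
$\left(23 \cdot 524 + g{\left(-10,-6 \right)} \left(-673\right)\right) \left(-462097 - 81486\right) = \left(23 \cdot 524 + - 10 \left(1 - 6\right) \left(-673\right)\right) \left(-462097 - 81486\right) = \left(12052 + \left(-10\right) \left(-5\right) \left(-673\right)\right) \left(-543583\right) = \left(12052 + 50 \left(-673\right)\right) \left(-543583\right) = \left(12052 - 33650\right) \left(-543583\right) = \left(-21598\right) \left(-543583\right) = 11740305634$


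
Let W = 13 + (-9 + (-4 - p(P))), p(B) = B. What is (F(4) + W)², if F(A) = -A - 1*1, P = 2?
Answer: 49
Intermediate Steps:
F(A) = -1 - A (F(A) = -A - 1 = -1 - A)
W = -2 (W = 13 + (-9 + (-4 - 1*2)) = 13 + (-9 + (-4 - 2)) = 13 + (-9 - 6) = 13 - 15 = -2)
(F(4) + W)² = ((-1 - 1*4) - 2)² = ((-1 - 4) - 2)² = (-5 - 2)² = (-7)² = 49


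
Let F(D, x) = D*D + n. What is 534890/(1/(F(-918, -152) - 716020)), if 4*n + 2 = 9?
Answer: 135547277235/2 ≈ 6.7774e+10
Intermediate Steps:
n = 7/4 (n = -½ + (¼)*9 = -½ + 9/4 = 7/4 ≈ 1.7500)
F(D, x) = 7/4 + D² (F(D, x) = D*D + 7/4 = D² + 7/4 = 7/4 + D²)
534890/(1/(F(-918, -152) - 716020)) = 534890/(1/((7/4 + (-918)²) - 716020)) = 534890/(1/((7/4 + 842724) - 716020)) = 534890/(1/(3370903/4 - 716020)) = 534890/(1/(506823/4)) = 534890/(4/506823) = 534890*(506823/4) = 135547277235/2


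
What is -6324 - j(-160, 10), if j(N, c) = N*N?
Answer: -31924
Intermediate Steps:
j(N, c) = N²
-6324 - j(-160, 10) = -6324 - 1*(-160)² = -6324 - 1*25600 = -6324 - 25600 = -31924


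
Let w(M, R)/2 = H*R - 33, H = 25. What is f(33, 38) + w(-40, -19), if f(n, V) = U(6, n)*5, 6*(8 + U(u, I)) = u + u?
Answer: -1046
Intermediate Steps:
w(M, R) = -66 + 50*R (w(M, R) = 2*(25*R - 33) = 2*(-33 + 25*R) = -66 + 50*R)
U(u, I) = -8 + u/3 (U(u, I) = -8 + (u + u)/6 = -8 + (2*u)/6 = -8 + u/3)
f(n, V) = -30 (f(n, V) = (-8 + (⅓)*6)*5 = (-8 + 2)*5 = -6*5 = -30)
f(33, 38) + w(-40, -19) = -30 + (-66 + 50*(-19)) = -30 + (-66 - 950) = -30 - 1016 = -1046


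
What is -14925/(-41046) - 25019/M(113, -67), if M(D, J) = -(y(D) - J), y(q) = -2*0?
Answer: 342643283/916694 ≈ 373.78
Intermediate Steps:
y(q) = 0
M(D, J) = J (M(D, J) = -(0 - J) = -(-1)*J = J)
-14925/(-41046) - 25019/M(113, -67) = -14925/(-41046) - 25019/(-67) = -14925*(-1/41046) - 25019*(-1/67) = 4975/13682 + 25019/67 = 342643283/916694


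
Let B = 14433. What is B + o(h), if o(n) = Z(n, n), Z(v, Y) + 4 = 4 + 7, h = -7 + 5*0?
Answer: 14440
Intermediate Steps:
h = -7 (h = -7 + 0 = -7)
Z(v, Y) = 7 (Z(v, Y) = -4 + (4 + 7) = -4 + 11 = 7)
o(n) = 7
B + o(h) = 14433 + 7 = 14440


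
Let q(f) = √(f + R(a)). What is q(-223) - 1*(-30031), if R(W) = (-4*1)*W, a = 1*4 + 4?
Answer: 30031 + I*√255 ≈ 30031.0 + 15.969*I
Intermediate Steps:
a = 8 (a = 4 + 4 = 8)
R(W) = -4*W
q(f) = √(-32 + f) (q(f) = √(f - 4*8) = √(f - 32) = √(-32 + f))
q(-223) - 1*(-30031) = √(-32 - 223) - 1*(-30031) = √(-255) + 30031 = I*√255 + 30031 = 30031 + I*√255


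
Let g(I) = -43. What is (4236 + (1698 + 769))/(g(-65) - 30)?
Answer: -6703/73 ≈ -91.822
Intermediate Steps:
(4236 + (1698 + 769))/(g(-65) - 30) = (4236 + (1698 + 769))/(-43 - 30) = (4236 + 2467)/(-73) = 6703*(-1/73) = -6703/73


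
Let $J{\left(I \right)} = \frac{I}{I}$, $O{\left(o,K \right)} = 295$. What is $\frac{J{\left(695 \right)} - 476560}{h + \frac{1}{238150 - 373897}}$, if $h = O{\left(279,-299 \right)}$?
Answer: $- \frac{64691454573}{40045364} \approx -1615.5$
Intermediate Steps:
$h = 295$
$J{\left(I \right)} = 1$
$\frac{J{\left(695 \right)} - 476560}{h + \frac{1}{238150 - 373897}} = \frac{1 - 476560}{295 + \frac{1}{238150 - 373897}} = - \frac{476559}{295 + \frac{1}{-135747}} = - \frac{476559}{295 - \frac{1}{135747}} = - \frac{476559}{\frac{40045364}{135747}} = \left(-476559\right) \frac{135747}{40045364} = - \frac{64691454573}{40045364}$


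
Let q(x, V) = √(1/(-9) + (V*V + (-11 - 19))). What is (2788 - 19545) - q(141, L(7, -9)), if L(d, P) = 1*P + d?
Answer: -16757 - I*√235/3 ≈ -16757.0 - 5.1099*I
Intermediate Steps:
L(d, P) = P + d
q(x, V) = √(-271/9 + V²) (q(x, V) = √(-⅑ + (V² - 30)) = √(-⅑ + (-30 + V²)) = √(-271/9 + V²))
(2788 - 19545) - q(141, L(7, -9)) = (2788 - 19545) - √(-271 + 9*(-9 + 7)²)/3 = -16757 - √(-271 + 9*(-2)²)/3 = -16757 - √(-271 + 9*4)/3 = -16757 - √(-271 + 36)/3 = -16757 - √(-235)/3 = -16757 - I*√235/3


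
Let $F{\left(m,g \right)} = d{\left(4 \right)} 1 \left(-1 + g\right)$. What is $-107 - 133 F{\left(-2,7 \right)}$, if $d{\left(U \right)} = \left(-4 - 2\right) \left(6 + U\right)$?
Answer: $47773$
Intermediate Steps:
$d{\left(U \right)} = -36 - 6 U$ ($d{\left(U \right)} = - 6 \left(6 + U\right) = -36 - 6 U$)
$F{\left(m,g \right)} = 60 - 60 g$ ($F{\left(m,g \right)} = \left(-36 - 24\right) 1 \left(-1 + g\right) = \left(-60\right) 1 \left(-1 + g\right) = - 60 \left(-1 + g\right) = 60 - 60 g$)
$-107 - 133 F{\left(-2,7 \right)} = -107 - 133 \left(60 - 420\right) = -107 - -47880 = -107 + 47880 = 47773$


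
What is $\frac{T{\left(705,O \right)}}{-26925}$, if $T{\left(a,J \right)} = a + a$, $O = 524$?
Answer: $- \frac{94}{1795} \approx -0.052368$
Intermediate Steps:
$T{\left(a,J \right)} = 2 a$
$\frac{T{\left(705,O \right)}}{-26925} = \frac{2 \cdot 705}{-26925} = 1410 \left(- \frac{1}{26925}\right) = - \frac{94}{1795}$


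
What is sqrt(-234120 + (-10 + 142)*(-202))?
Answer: 12*I*sqrt(1811) ≈ 510.67*I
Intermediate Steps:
sqrt(-234120 + (-10 + 142)*(-202)) = sqrt(-234120 + 132*(-202)) = sqrt(-234120 - 26664) = sqrt(-260784) = 12*I*sqrt(1811)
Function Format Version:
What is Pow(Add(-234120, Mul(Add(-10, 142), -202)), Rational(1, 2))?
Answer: Mul(12, I, Pow(1811, Rational(1, 2))) ≈ Mul(510.67, I)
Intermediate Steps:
Pow(Add(-234120, Mul(Add(-10, 142), -202)), Rational(1, 2)) = Pow(Add(-234120, Mul(132, -202)), Rational(1, 2)) = Pow(Add(-234120, -26664), Rational(1, 2)) = Pow(-260784, Rational(1, 2)) = Mul(12, I, Pow(1811, Rational(1, 2)))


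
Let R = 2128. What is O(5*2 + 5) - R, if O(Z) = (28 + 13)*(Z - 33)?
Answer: -2866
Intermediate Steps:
O(Z) = -1353 + 41*Z (O(Z) = 41*(-33 + Z) = -1353 + 41*Z)
O(5*2 + 5) - R = (-1353 + 41*(5*2 + 5)) - 1*2128 = (-1353 + 41*(10 + 5)) - 2128 = (-1353 + 41*15) - 2128 = (-1353 + 615) - 2128 = -738 - 2128 = -2866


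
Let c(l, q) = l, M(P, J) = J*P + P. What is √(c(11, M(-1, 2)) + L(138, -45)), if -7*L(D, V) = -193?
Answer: 3*√210/7 ≈ 6.2106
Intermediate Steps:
L(D, V) = 193/7 (L(D, V) = -⅐*(-193) = 193/7)
M(P, J) = P + J*P
√(c(11, M(-1, 2)) + L(138, -45)) = √(11 + 193/7) = √(270/7) = 3*√210/7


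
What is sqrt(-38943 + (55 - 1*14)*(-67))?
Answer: I*sqrt(41690) ≈ 204.18*I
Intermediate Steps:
sqrt(-38943 + (55 - 1*14)*(-67)) = sqrt(-38943 + (55 - 14)*(-67)) = sqrt(-38943 + 41*(-67)) = sqrt(-38943 - 2747) = sqrt(-41690) = I*sqrt(41690)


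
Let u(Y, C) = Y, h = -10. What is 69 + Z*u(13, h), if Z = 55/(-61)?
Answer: 3494/61 ≈ 57.279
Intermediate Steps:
Z = -55/61 (Z = 55*(-1/61) = -55/61 ≈ -0.90164)
69 + Z*u(13, h) = 69 - 55/61*13 = 69 - 715/61 = 3494/61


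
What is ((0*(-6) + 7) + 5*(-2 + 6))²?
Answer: 729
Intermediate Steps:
((0*(-6) + 7) + 5*(-2 + 6))² = ((0 + 7) + 5*4)² = (7 + 20)² = 27² = 729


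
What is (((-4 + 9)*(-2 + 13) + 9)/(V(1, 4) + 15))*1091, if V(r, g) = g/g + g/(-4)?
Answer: 69824/15 ≈ 4654.9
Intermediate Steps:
V(r, g) = 1 - g/4 (V(r, g) = 1 + g*(-¼) = 1 - g/4)
(((-4 + 9)*(-2 + 13) + 9)/(V(1, 4) + 15))*1091 = (((-4 + 9)*(-2 + 13) + 9)/((1 - ¼*4) + 15))*1091 = ((5*11 + 9)/((1 - 1) + 15))*1091 = ((55 + 9)/(0 + 15))*1091 = (64/15)*1091 = 69824/15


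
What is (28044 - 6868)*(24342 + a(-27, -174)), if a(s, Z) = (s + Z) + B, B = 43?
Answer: 512120384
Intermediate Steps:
a(s, Z) = 43 + Z + s (a(s, Z) = (s + Z) + 43 = (Z + s) + 43 = 43 + Z + s)
(28044 - 6868)*(24342 + a(-27, -174)) = (28044 - 6868)*(24342 + (43 - 174 - 27)) = 21176*(24342 - 158) = 21176*24184 = 512120384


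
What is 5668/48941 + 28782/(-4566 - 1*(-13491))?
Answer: 4462406/1335775 ≈ 3.3407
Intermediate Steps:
5668/48941 + 28782/(-4566 - 1*(-13491)) = 5668*(1/48941) + 28782/(-4566 + 13491) = 52/449 + 28782/8925 = 52/449 + 28782*(1/8925) = 52/449 + 9594/2975 = 4462406/1335775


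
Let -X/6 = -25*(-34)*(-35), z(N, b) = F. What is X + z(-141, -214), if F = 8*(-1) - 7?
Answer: 178485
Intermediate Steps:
F = -15 (F = -8 - 7 = -15)
z(N, b) = -15
X = 178500 (X = -6*(-25*(-34))*(-35) = -5100*(-35) = -6*(-29750) = 178500)
X + z(-141, -214) = 178500 - 15 = 178485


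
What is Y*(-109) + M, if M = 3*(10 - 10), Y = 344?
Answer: -37496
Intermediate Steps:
M = 0 (M = 3*0 = 0)
Y*(-109) + M = 344*(-109) + 0 = -37496 + 0 = -37496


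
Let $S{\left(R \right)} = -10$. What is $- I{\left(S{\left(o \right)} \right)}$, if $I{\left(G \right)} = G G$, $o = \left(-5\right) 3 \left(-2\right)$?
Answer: $-100$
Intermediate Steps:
$o = 30$ ($o = \left(-15\right) \left(-2\right) = 30$)
$I{\left(G \right)} = G^{2}$
$- I{\left(S{\left(o \right)} \right)} = - \left(-10\right)^{2} = \left(-1\right) 100 = -100$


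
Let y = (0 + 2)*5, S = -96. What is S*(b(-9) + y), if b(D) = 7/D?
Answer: -2656/3 ≈ -885.33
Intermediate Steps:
y = 10 (y = 2*5 = 10)
S*(b(-9) + y) = -96*(7/(-9) + 10) = -96*(7*(-⅑) + 10) = -96*(-7/9 + 10) = -96*83/9 = -2656/3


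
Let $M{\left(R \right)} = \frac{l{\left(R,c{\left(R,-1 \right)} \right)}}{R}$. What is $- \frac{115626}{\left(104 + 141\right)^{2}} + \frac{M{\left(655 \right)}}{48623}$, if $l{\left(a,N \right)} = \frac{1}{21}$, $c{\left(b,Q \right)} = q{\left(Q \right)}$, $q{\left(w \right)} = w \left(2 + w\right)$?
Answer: $- \frac{315639802357}{163858294425} \approx -1.9263$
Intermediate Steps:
$c{\left(b,Q \right)} = Q \left(2 + Q\right)$
$l{\left(a,N \right)} = \frac{1}{21}$
$M{\left(R \right)} = \frac{1}{21 R}$
$- \frac{115626}{\left(104 + 141\right)^{2}} + \frac{M{\left(655 \right)}}{48623} = - \frac{115626}{\left(104 + 141\right)^{2}} + \frac{\frac{1}{21} \cdot \frac{1}{655}}{48623} = - \frac{115626}{245^{2}} + \frac{1}{21} \cdot \frac{1}{655} \cdot \frac{1}{48623} = - \frac{115626}{60025} + \frac{1}{13755} \cdot \frac{1}{48623} = \left(-115626\right) \frac{1}{60025} + \frac{1}{668809365} = - \frac{16518}{8575} + \frac{1}{668809365} = - \frac{315639802357}{163858294425}$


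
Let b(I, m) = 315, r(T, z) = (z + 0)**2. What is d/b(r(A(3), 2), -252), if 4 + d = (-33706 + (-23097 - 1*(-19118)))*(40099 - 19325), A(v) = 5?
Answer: -782868194/315 ≈ -2.4853e+6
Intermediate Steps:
r(T, z) = z**2
d = -782868194 (d = -4 + (-33706 + (-23097 - 1*(-19118)))*(40099 - 19325) = -4 + (-33706 + (-23097 + 19118))*20774 = -4 + (-33706 - 3979)*20774 = -4 - 37685*20774 = -4 - 782868190 = -782868194)
d/b(r(A(3), 2), -252) = -782868194/315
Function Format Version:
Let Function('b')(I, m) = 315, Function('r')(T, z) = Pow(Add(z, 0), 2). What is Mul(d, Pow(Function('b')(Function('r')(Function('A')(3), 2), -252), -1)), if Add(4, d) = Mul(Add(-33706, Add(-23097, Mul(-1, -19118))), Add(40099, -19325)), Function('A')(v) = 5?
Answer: Rational(-782868194, 315) ≈ -2.4853e+6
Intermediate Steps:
Function('r')(T, z) = Pow(z, 2)
d = -782868194 (d = Add(-4, Mul(Add(-33706, Add(-23097, Mul(-1, -19118))), Add(40099, -19325))) = Add(-4, Mul(Add(-33706, Add(-23097, 19118)), 20774)) = Add(-4, Mul(Add(-33706, -3979), 20774)) = Add(-4, Mul(-37685, 20774)) = Add(-4, -782868190) = -782868194)
Mul(d, Pow(Function('b')(Function('r')(Function('A')(3), 2), -252), -1)) = Mul(-782868194, Pow(315, -1)) = Mul(-782868194, Rational(1, 315)) = Rational(-782868194, 315)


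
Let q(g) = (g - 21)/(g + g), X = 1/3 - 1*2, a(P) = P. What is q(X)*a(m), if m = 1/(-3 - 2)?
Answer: -34/25 ≈ -1.3600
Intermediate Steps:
m = -⅕ (m = 1/(-5) = -⅕ ≈ -0.20000)
X = -5/3 (X = 1*(⅓) - 2 = ⅓ - 2 = -5/3 ≈ -1.6667)
q(g) = (-21 + g)/(2*g) (q(g) = (-21 + g)/((2*g)) = (-21 + g)*(1/(2*g)) = (-21 + g)/(2*g))
q(X)*a(m) = ((-21 - 5/3)/(2*(-5/3)))*(-⅕) = ((½)*(-⅗)*(-68/3))*(-⅕) = (34/5)*(-⅕) = -34/25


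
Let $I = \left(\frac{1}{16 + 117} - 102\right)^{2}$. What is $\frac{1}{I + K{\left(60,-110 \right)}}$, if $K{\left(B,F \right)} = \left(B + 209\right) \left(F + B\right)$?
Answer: $- \frac{17689}{53907825} \approx -0.00032813$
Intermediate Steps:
$K{\left(B,F \right)} = \left(209 + B\right) \left(B + F\right)$
$I = \frac{184009225}{17689}$ ($I = \left(\frac{1}{133} - 102\right)^{2} = \left(- \frac{13565}{133}\right)^{2} = \frac{184009225}{17689} \approx 10402.0$)
$\frac{1}{I + K{\left(60,-110 \right)}} = \frac{1}{\frac{184009225}{17689} + \left(60^{2} + 209 \cdot 60 + 209 \left(-110\right) + 60 \left(-110\right)\right)} = \frac{1}{\frac{184009225}{17689} + \left(3600 + 12540 - 22990 - 6600\right)} = \frac{1}{\frac{184009225}{17689} - 13450} = \frac{1}{- \frac{53907825}{17689}} = - \frac{17689}{53907825}$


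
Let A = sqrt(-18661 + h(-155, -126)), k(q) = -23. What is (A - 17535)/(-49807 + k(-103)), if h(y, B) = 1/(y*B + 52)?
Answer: 1169/3322 - I*sqrt(795072064998)/325257020 ≈ 0.3519 - 0.0027414*I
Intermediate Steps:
h(y, B) = 1/(52 + B*y) (h(y, B) = 1/(B*y + 52) = 1/(52 + B*y))
A = 3*I*sqrt(795072064998)/19582 (A = sqrt(-18661 + 1/(52 - 126*(-155))) = sqrt(-18661 + 1/(52 + 19530)) = sqrt(-18661 + 1/19582) = sqrt(-365419701/19582) = 3*I*sqrt(795072064998)/19582 ≈ 136.61*I)
(A - 17535)/(-49807 + k(-103)) = (3*I*sqrt(795072064998)/19582 - 17535)/(-49807 - 23) = (-17535 + 3*I*sqrt(795072064998)/19582)/(-49830) = (-17535 + 3*I*sqrt(795072064998)/19582)*(-1/49830) = 1169/3322 - I*sqrt(795072064998)/325257020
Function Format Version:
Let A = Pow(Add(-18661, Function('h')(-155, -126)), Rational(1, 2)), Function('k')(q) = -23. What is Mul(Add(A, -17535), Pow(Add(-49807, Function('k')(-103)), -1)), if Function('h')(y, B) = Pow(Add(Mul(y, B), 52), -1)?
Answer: Add(Rational(1169, 3322), Mul(Rational(-1, 325257020), I, Pow(795072064998, Rational(1, 2)))) ≈ Add(0.35190, Mul(-0.0027414, I))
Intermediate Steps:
Function('h')(y, B) = Pow(Add(52, Mul(B, y)), -1) (Function('h')(y, B) = Pow(Add(Mul(B, y), 52), -1) = Pow(Add(52, Mul(B, y)), -1))
A = Mul(Rational(3, 19582), I, Pow(795072064998, Rational(1, 2))) (A = Pow(Add(-18661, Pow(Add(52, Mul(-126, -155)), -1)), Rational(1, 2)) = Pow(Add(-18661, Pow(Add(52, 19530), -1)), Rational(1, 2)) = Pow(Add(-18661, Pow(19582, -1)), Rational(1, 2)) = Pow(Add(-18661, Rational(1, 19582)), Rational(1, 2)) = Pow(Rational(-365419701, 19582), Rational(1, 2)) = Mul(Rational(3, 19582), I, Pow(795072064998, Rational(1, 2))) ≈ Mul(136.61, I))
Mul(Add(A, -17535), Pow(Add(-49807, Function('k')(-103)), -1)) = Mul(Add(Mul(Rational(3, 19582), I, Pow(795072064998, Rational(1, 2))), -17535), Pow(Add(-49807, -23), -1)) = Mul(Add(-17535, Mul(Rational(3, 19582), I, Pow(795072064998, Rational(1, 2)))), Pow(-49830, -1)) = Mul(Add(-17535, Mul(Rational(3, 19582), I, Pow(795072064998, Rational(1, 2)))), Rational(-1, 49830)) = Add(Rational(1169, 3322), Mul(Rational(-1, 325257020), I, Pow(795072064998, Rational(1, 2))))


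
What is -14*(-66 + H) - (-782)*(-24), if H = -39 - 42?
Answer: -16710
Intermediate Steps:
H = -81
-14*(-66 + H) - (-782)*(-24) = -14*(-66 - 81) - (-782)*(-24) = -14*(-147) - 1*18768 = 2058 - 18768 = -16710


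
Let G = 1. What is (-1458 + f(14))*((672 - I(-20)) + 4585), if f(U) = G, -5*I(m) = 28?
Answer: -38338041/5 ≈ -7.6676e+6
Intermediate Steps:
I(m) = -28/5 (I(m) = -⅕*28 = -28/5)
f(U) = 1
(-1458 + f(14))*((672 - I(-20)) + 4585) = (-1458 + 1)*((672 - 1*(-28/5)) + 4585) = -1457*((672 + 28/5) + 4585) = -1457*(3388/5 + 4585) = -1457*26313/5 = -38338041/5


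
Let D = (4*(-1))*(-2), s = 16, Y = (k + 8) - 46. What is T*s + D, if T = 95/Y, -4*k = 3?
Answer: -968/31 ≈ -31.226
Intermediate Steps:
k = -¾ (k = -¼*3 = -¾ ≈ -0.75000)
Y = -155/4 (Y = (-¾ + 8) - 46 = 29/4 - 46 = -155/4 ≈ -38.750)
D = 8 (D = -4*(-2) = 8)
T = -76/31 (T = 95/(-155/4) = 95*(-4/155) = -76/31 ≈ -2.4516)
T*s + D = -76/31*16 + 8 = -1216/31 + 8 = -968/31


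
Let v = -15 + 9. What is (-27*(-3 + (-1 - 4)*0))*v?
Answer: -486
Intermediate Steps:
v = -6
(-27*(-3 + (-1 - 4)*0))*v = -27*(-3 + (-1 - 4)*0)*(-6) = -27*(-3 - 5*0)*(-6) = -27*(-3 + 0)*(-6) = -27*(-3)*(-6) = 81*(-6) = -486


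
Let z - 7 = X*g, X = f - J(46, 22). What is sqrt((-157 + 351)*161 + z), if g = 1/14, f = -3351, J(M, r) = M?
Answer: sqrt(6075678)/14 ≈ 176.06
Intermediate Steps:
g = 1/14 ≈ 0.071429
X = -3397 (X = -3351 - 1*46 = -3351 - 46 = -3397)
z = -3299/14 (z = 7 - 3397*1/14 = 7 - 3397/14 = -3299/14 ≈ -235.64)
sqrt((-157 + 351)*161 + z) = sqrt((-157 + 351)*161 - 3299/14) = sqrt(194*161 - 3299/14) = sqrt(31234 - 3299/14) = sqrt(433977/14) = sqrt(6075678)/14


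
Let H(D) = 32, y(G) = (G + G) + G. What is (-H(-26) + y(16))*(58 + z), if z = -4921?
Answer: -77808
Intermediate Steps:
y(G) = 3*G (y(G) = 2*G + G = 3*G)
(-H(-26) + y(16))*(58 + z) = (-1*32 + 3*16)*(58 - 4921) = (-32 + 48)*(-4863) = 16*(-4863) = -77808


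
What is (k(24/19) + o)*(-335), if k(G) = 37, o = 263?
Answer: -100500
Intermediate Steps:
(k(24/19) + o)*(-335) = (37 + 263)*(-335) = 300*(-335) = -100500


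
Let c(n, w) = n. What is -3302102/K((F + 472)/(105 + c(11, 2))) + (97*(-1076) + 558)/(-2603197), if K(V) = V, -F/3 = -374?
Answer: -498569194425694/2074748009 ≈ -2.4030e+5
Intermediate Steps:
F = 1122 (F = -3*(-374) = 1122)
-3302102/K((F + 472)/(105 + c(11, 2))) + (97*(-1076) + 558)/(-2603197) = -3302102*(105 + 11)/(1122 + 472) + (97*(-1076) + 558)/(-2603197) = -3302102/(1594/116) + (-104372 + 558)*(-1/2603197) = -3302102/(1594*(1/116)) - 103814*(-1/2603197) = -3302102/797/58 + 103814/2603197 = -3302102*58/797 + 103814/2603197 = -191521916/797 + 103814/2603197 = -498569194425694/2074748009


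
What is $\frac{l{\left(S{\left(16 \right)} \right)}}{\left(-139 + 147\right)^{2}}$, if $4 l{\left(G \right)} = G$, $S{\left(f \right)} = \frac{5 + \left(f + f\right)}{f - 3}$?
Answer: $\frac{37}{3328} \approx 0.011118$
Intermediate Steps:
$S{\left(f \right)} = \frac{5 + 2 f}{-3 + f}$
$l{\left(G \right)} = \frac{G}{4}$
$\frac{l{\left(S{\left(16 \right)} \right)}}{\left(-139 + 147\right)^{2}} = \frac{\frac{1}{4} \frac{5 + 2 \cdot 16}{-3 + 16}}{\left(-139 + 147\right)^{2}} = \frac{\frac{1}{4} \frac{5 + 32}{13}}{8^{2}} = \frac{\frac{1}{4} \cdot \frac{1}{13} \cdot 37}{64} = \frac{1}{4} \cdot \frac{37}{13} \cdot \frac{1}{64} = \frac{37}{52} \cdot \frac{1}{64} = \frac{37}{3328}$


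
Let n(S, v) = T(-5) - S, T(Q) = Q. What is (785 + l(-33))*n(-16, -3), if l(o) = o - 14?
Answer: 8118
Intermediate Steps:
l(o) = -14 + o
n(S, v) = -5 - S
(785 + l(-33))*n(-16, -3) = (785 + (-14 - 33))*(-5 - 1*(-16)) = (785 - 47)*(-5 + 16) = 738*11 = 8118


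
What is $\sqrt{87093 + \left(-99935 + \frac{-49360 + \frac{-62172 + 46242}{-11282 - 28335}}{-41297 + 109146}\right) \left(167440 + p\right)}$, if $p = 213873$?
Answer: $\frac{28 i \sqrt{351184555463864410791086217}}{2687973833} \approx 1.9521 \cdot 10^{5} i$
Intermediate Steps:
$\sqrt{87093 + \left(-99935 + \frac{-49360 + \frac{-62172 + 46242}{-11282 - 28335}}{-41297 + 109146}\right) \left(167440 + p\right)} = \sqrt{87093 + \left(-99935 + \frac{-49360 + \frac{-62172 + 46242}{-11282 - 28335}}{-41297 + 109146}\right) \left(167440 + 213873\right)} = \sqrt{87093 + \left(-99935 + \frac{-49360 - \frac{15930}{-39617}}{67849}\right) 381313} = \sqrt{87093 + \left(-99935 + \left(-49360 - - \frac{15930}{39617}\right) \frac{1}{67849}\right) 381313} = \sqrt{87093 + \left(-99935 + \left(-49360 + \frac{15930}{39617}\right) \frac{1}{67849}\right) 381313} = \sqrt{87093 + \left(-99935 - \frac{1955479190}{2687973833}\right) 381313} = \sqrt{87093 - \frac{102430059909107399085}{2687973833}} = \sqrt{- \frac{102429825805402361616}{2687973833}} = \frac{28 i \sqrt{351184555463864410791086217}}{2687973833}$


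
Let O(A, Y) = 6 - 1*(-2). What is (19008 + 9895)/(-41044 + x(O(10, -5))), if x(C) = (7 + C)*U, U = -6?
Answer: -28903/41134 ≈ -0.70265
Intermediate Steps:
O(A, Y) = 8 (O(A, Y) = 6 + 2 = 8)
x(C) = -42 - 6*C (x(C) = (7 + C)*(-6) = -42 - 6*C)
(19008 + 9895)/(-41044 + x(O(10, -5))) = (19008 + 9895)/(-41044 + (-42 - 6*8)) = 28903/(-41044 + (-42 - 48)) = 28903/(-41044 - 90) = 28903/(-41134) = 28903*(-1/41134) = -28903/41134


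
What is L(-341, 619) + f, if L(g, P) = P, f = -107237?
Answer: -106618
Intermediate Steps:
L(-341, 619) + f = 619 - 107237 = -106618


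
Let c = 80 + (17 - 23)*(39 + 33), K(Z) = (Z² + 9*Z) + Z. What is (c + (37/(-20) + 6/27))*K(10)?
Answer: -636530/9 ≈ -70726.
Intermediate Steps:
K(Z) = Z² + 10*Z
c = -352 (c = 80 - 6*72 = 80 - 432 = -352)
(c + (37/(-20) + 6/27))*K(10) = (-352 + (37/(-20) + 6/27))*(10*(10 + 10)) = (-352 + (37*(-1/20) + 6*(1/27)))*(10*20) = (-352 + (-37/20 + 2/9))*200 = (-352 - 293/180)*200 = -63653/180*200 = -636530/9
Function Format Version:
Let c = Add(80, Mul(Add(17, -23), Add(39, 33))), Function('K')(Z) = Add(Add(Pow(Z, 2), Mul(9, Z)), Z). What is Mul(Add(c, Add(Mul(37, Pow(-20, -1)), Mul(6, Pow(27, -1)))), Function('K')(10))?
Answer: Rational(-636530, 9) ≈ -70726.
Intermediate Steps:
Function('K')(Z) = Add(Pow(Z, 2), Mul(10, Z))
c = -352 (c = Add(80, Mul(-6, 72)) = Add(80, -432) = -352)
Mul(Add(c, Add(Mul(37, Pow(-20, -1)), Mul(6, Pow(27, -1)))), Function('K')(10)) = Mul(Add(-352, Add(Mul(37, Pow(-20, -1)), Mul(6, Pow(27, -1)))), Mul(10, Add(10, 10))) = Mul(Add(-352, Add(Mul(37, Rational(-1, 20)), Mul(6, Rational(1, 27)))), Mul(10, 20)) = Mul(Add(-352, Add(Rational(-37, 20), Rational(2, 9))), 200) = Mul(Add(-352, Rational(-293, 180)), 200) = Mul(Rational(-63653, 180), 200) = Rational(-636530, 9)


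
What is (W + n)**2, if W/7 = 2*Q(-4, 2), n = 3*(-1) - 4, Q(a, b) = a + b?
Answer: 1225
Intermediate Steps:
n = -7 (n = -3 - 4 = -7)
W = -28 (W = 7*(2*(-4 + 2)) = 7*(2*(-2)) = 7*(-4) = -28)
(W + n)**2 = (-28 - 7)**2 = (-35)**2 = 1225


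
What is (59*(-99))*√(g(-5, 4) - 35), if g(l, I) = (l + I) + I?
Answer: -23364*I*√2 ≈ -33042.0*I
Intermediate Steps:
g(l, I) = l + 2*I (g(l, I) = (I + l) + I = l + 2*I)
(59*(-99))*√(g(-5, 4) - 35) = (59*(-99))*√((-5 + 2*4) - 35) = -5841*√((-5 + 8) - 35) = -5841*√(3 - 35) = -23364*I*√2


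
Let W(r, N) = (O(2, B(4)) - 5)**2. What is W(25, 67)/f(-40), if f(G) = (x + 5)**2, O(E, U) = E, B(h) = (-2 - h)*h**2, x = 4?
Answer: 1/9 ≈ 0.11111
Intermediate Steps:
B(h) = h**2*(-2 - h)
W(r, N) = 9 (W(r, N) = (2 - 5)**2 = (-3)**2 = 9)
f(G) = 81 (f(G) = (4 + 5)**2 = 9**2 = 81)
W(25, 67)/f(-40) = 9/81 = 9*(1/81) = 1/9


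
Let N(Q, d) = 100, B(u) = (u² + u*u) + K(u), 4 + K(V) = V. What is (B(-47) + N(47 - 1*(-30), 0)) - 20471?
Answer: -16004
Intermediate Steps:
K(V) = -4 + V
B(u) = -4 + u + 2*u² (B(u) = (u² + u*u) + (-4 + u) = (u² + u²) + (-4 + u) = 2*u² + (-4 + u) = -4 + u + 2*u²)
(B(-47) + N(47 - 1*(-30), 0)) - 20471 = ((-4 - 47 + 2*(-47)²) + 100) - 20471 = ((-4 - 47 + 2*2209) + 100) - 20471 = ((-4 - 47 + 4418) + 100) - 20471 = (4367 + 100) - 20471 = 4467 - 20471 = -16004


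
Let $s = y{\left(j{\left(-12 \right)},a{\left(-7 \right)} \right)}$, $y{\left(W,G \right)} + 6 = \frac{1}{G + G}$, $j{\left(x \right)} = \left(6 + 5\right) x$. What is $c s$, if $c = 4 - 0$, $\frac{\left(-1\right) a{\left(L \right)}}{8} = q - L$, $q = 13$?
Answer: $- \frac{1921}{80} \approx -24.013$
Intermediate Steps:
$j{\left(x \right)} = 11 x$
$a{\left(L \right)} = -104 + 8 L$ ($a{\left(L \right)} = - 8 \left(13 - L\right) = -104 + 8 L$)
$y{\left(W,G \right)} = -6 + \frac{1}{2 G}$ ($y{\left(W,G \right)} = -6 + \frac{1}{G + G} = -6 + \frac{1}{2 G}$)
$c = 4$ ($c = 4 + 0 = 4$)
$s = - \frac{1921}{320}$ ($s = -6 + \frac{1}{2 \left(-104 + 8 \left(-7\right)\right)} = -6 + \frac{1}{2 \left(-104 - 56\right)} = -6 + \frac{1}{2 \left(-160\right)} = -6 + \frac{1}{2} \left(- \frac{1}{160}\right) = -6 - \frac{1}{320} = - \frac{1921}{320} \approx -6.0031$)
$c s = 4 \left(- \frac{1921}{320}\right) = - \frac{1921}{80}$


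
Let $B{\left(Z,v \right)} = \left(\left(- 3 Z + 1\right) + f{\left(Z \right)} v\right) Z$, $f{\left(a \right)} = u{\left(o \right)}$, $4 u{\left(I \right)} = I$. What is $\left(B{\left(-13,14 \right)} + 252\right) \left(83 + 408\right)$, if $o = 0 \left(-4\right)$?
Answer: $-131588$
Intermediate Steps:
$o = 0$
$u{\left(I \right)} = \frac{I}{4}$
$f{\left(a \right)} = 0$ ($f{\left(a \right)} = \frac{1}{4} \cdot 0 = 0$)
$B{\left(Z,v \right)} = Z \left(1 - 3 Z\right)$ ($B{\left(Z,v \right)} = \left(\left(- 3 Z + 1\right) + 0 v\right) Z = \left(\left(1 - 3 Z\right) + 0\right) Z = \left(1 - 3 Z\right) Z = Z \left(1 - 3 Z\right)$)
$\left(B{\left(-13,14 \right)} + 252\right) \left(83 + 408\right) = \left(- 13 \left(1 - -39\right) + 252\right) \left(83 + 408\right) = \left(- 13 \left(1 + 39\right) + 252\right) 491 = \left(\left(-13\right) 40 + 252\right) 491 = \left(-520 + 252\right) 491 = \left(-268\right) 491 = -131588$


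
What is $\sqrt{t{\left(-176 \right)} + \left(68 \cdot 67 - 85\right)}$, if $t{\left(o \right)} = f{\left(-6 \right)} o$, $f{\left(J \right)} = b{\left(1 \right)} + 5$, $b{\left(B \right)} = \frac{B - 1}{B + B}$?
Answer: $3 \sqrt{399} \approx 59.925$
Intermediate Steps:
$b{\left(B \right)} = \frac{-1 + B}{2 B}$
$f{\left(J \right)} = 5$ ($f{\left(J \right)} = \frac{-1 + 1}{2 \cdot 1} + 5 = \frac{1}{2} \cdot 1 \cdot 0 + 5 = 0 + 5 = 5$)
$t{\left(o \right)} = 5 o$
$\sqrt{t{\left(-176 \right)} + \left(68 \cdot 67 - 85\right)} = \sqrt{5 \left(-176\right) + \left(68 \cdot 67 - 85\right)} = \sqrt{-880 + \left(4556 - 85\right)} = \sqrt{-880 + 4471} = \sqrt{3591} = 3 \sqrt{399}$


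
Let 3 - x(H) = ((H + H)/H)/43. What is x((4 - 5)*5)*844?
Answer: 107188/43 ≈ 2492.7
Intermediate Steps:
x(H) = 127/43 (x(H) = 3 - (H + H)/H/43 = 3 - (2*H)/H/43 = 3 - 2/43 = 127/43)
x((4 - 5)*5)*844 = (127/43)*844 = 107188/43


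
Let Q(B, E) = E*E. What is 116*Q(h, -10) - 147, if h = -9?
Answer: 11453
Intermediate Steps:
Q(B, E) = E**2
116*Q(h, -10) - 147 = 116*(-10)**2 - 147 = 116*100 - 147 = 11600 - 147 = 11453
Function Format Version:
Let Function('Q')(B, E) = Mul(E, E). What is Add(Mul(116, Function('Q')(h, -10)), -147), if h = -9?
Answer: 11453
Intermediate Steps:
Function('Q')(B, E) = Pow(E, 2)
Add(Mul(116, Function('Q')(h, -10)), -147) = Add(Mul(116, Pow(-10, 2)), -147) = Add(Mul(116, 100), -147) = Add(11600, -147) = 11453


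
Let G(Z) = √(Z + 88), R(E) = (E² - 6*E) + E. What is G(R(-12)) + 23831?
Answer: 23831 + 2*√73 ≈ 23848.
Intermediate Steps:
R(E) = E² - 5*E
G(Z) = √(88 + Z)
G(R(-12)) + 23831 = √(88 - 12*(-5 - 12)) + 23831 = √(88 - 12*(-17)) + 23831 = √(88 + 204) + 23831 = √292 + 23831 = 2*√73 + 23831 = 23831 + 2*√73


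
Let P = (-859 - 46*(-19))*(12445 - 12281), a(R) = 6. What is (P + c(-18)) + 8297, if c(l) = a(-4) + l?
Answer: 10745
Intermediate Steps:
c(l) = 6 + l
P = 2460 (P = (-859 + 874)*164 = 15*164 = 2460)
(P + c(-18)) + 8297 = (2460 + (6 - 18)) + 8297 = (2460 - 12) + 8297 = 2448 + 8297 = 10745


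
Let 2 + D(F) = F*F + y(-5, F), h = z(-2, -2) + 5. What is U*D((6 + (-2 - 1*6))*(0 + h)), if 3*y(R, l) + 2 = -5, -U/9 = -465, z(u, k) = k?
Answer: 132525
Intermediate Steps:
U = 4185 (U = -9*(-465) = 4185)
h = 3 (h = -2 + 5 = 3)
y(R, l) = -7/3 (y(R, l) = -2/3 + (1/3)*(-5) = -2/3 - 5/3 = -7/3)
D(F) = -13/3 + F**2 (D(F) = -2 + (F*F - 7/3) = -2 + (F**2 - 7/3) = -2 + (-7/3 + F**2) = -13/3 + F**2)
U*D((6 + (-2 - 1*6))*(0 + h)) = 4185*(-13/3 + ((6 + (-2 - 1*6))*(0 + 3))**2) = 4185*(-13/3 + ((6 + (-2 - 6))*3)**2) = 4185*(-13/3 + ((6 - 8)*3)**2) = 4185*(-13/3 + (-2*3)**2) = 4185*(-13/3 + (-6)**2) = 4185*(-13/3 + 36) = 4185*(95/3) = 132525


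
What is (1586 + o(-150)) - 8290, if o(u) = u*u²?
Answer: -3381704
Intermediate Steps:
o(u) = u³
(1586 + o(-150)) - 8290 = (1586 + (-150)³) - 8290 = (1586 - 3375000) - 8290 = -3373414 - 8290 = -3381704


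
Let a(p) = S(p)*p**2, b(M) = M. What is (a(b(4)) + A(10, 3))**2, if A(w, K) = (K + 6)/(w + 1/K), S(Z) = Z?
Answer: 4044121/961 ≈ 4208.2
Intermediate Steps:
A(w, K) = (6 + K)/(w + 1/K)
a(p) = p**3 (a(p) = p*p**2 = p**3)
(a(b(4)) + A(10, 3))**2 = (4**3 + 3*(6 + 3)/(1 + 3*10))**2 = (64 + 3*9/(1 + 30))**2 = (64 + 3*9/31)**2 = (64 + 3*(1/31)*9)**2 = (64 + 27/31)**2 = (2011/31)**2 = 4044121/961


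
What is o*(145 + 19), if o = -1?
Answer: -164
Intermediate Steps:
o*(145 + 19) = -(145 + 19) = -1*164 = -164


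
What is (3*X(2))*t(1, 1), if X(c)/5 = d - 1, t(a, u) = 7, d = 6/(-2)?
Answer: -420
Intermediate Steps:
d = -3 (d = 6*(-½) = -3)
X(c) = -20 (X(c) = 5*(-3 - 1) = 5*(-4) = -20)
(3*X(2))*t(1, 1) = (3*(-20))*7 = -60*7 = -420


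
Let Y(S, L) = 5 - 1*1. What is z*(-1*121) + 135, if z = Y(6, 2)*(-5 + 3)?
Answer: 1103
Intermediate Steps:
Y(S, L) = 4 (Y(S, L) = 5 - 1 = 4)
z = -8 (z = 4*(-5 + 3) = 4*(-2) = -8)
z*(-1*121) + 135 = -(-8)*121 + 135 = -8*(-121) + 135 = 968 + 135 = 1103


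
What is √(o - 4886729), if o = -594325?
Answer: 3*I*√609006 ≈ 2341.2*I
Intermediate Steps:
√(o - 4886729) = √(-594325 - 4886729) = √(-5481054) = 3*I*√609006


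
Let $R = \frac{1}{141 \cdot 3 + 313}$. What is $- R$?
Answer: $- \frac{1}{736} \approx -0.0013587$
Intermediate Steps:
$R = \frac{1}{736}$ ($R = \frac{1}{423 + 313} = \frac{1}{736} \approx 0.0013587$)
$- R = \left(-1\right) \frac{1}{736} = - \frac{1}{736}$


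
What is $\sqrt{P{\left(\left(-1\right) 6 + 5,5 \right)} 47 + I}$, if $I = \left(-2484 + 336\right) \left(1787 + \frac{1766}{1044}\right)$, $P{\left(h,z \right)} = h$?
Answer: $\frac{i \sqrt{29081282505}}{87} \approx 1960.1 i$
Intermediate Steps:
$I = - \frac{334263526}{87}$ ($I = - 2148 \left(1787 + 1766 \cdot \frac{1}{1044}\right) = - 2148 \left(1787 + \frac{883}{522}\right) = \left(-2148\right) \frac{933697}{522} = - \frac{334263526}{87} \approx -3.8421 \cdot 10^{6}$)
$\sqrt{P{\left(\left(-1\right) 6 + 5,5 \right)} 47 + I} = \sqrt{\left(\left(-1\right) 6 + 5\right) 47 - \frac{334263526}{87}} = \sqrt{\left(-6 + 5\right) 47 - \frac{334263526}{87}} = \sqrt{\left(-1\right) 47 - \frac{334263526}{87}} = \sqrt{-47 - \frac{334263526}{87}} = \sqrt{- \frac{334267615}{87}} = \frac{i \sqrt{29081282505}}{87}$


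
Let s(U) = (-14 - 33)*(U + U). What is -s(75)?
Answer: 7050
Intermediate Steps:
s(U) = -94*U
-s(75) = -(-94)*75 = -1*(-7050) = 7050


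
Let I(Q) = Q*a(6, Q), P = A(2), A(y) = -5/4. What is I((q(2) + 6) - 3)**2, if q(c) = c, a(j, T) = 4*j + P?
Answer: 207025/16 ≈ 12939.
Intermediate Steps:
A(y) = -5/4 (A(y) = -5*1/4 = -5/4)
P = -5/4 ≈ -1.2500
a(j, T) = -5/4 + 4*j (a(j, T) = 4*j - 5/4 = -5/4 + 4*j)
I(Q) = 91*Q/4 (I(Q) = Q*(-5/4 + 4*6) = Q*(-5/4 + 24) = Q*(91/4) = 91*Q/4)
I((q(2) + 6) - 3)**2 = (91*((2 + 6) - 3)/4)**2 = (91*(8 - 3)/4)**2 = ((91/4)*5)**2 = (455/4)**2 = 207025/16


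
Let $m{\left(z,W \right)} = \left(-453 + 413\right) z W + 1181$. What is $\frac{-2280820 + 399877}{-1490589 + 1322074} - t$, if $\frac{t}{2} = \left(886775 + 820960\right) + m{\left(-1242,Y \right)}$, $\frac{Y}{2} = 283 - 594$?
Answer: $\frac{9838596470263}{168515} \approx 5.8384 \cdot 10^{7}$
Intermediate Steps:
$Y = -622$ ($Y = 2 \left(283 - 594\right) = 2 \left(-311\right) = -622$)
$m{\left(z,W \right)} = 1181 - 40 W z$ ($m{\left(z,W \right)} = - 40 z W + 1181 = - 40 W z + 1181 = 1181 - 40 W z$)
$t = -58384088$ ($t = 2 \left(\left(886775 + 820960\right) + \left(1181 - \left(-24880\right) \left(-1242\right)\right)\right) = 2 \left(1707735 + \left(1181 - 30900960\right)\right) = 2 \left(1707735 - 30899779\right) = 2 \left(-29192044\right) = -58384088$)
$\frac{-2280820 + 399877}{-1490589 + 1322074} - t = \frac{-2280820 + 399877}{-1490589 + 1322074} - -58384088 = - \frac{1880943}{-168515} + 58384088 = \left(-1880943\right) \left(- \frac{1}{168515}\right) + 58384088 = \frac{1880943}{168515} + 58384088 = \frac{9838596470263}{168515}$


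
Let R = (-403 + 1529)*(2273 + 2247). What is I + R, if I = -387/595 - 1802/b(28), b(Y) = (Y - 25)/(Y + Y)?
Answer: 9024749399/1785 ≈ 5.0559e+6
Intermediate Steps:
b(Y) = (-25 + Y)/(2*Y) (b(Y) = (-25 + Y)/((2*Y)) = (-25 + Y)*(1/(2*Y)) = (-25 + Y)/(2*Y))
R = 5089520 (R = 1126*4520 = 5089520)
I = -60043801/1785 (I = -387/595 - 1802*56/(-25 + 28) = -387*1/595 - 1802/((½)*(1/28)*3) = -387/595 - 1802/3/56 = -387/595 - 1802*56/3 = -387/595 - 100912/3 = -60043801/1785 ≈ -33638.)
I + R = -60043801/1785 + 5089520 = 9024749399/1785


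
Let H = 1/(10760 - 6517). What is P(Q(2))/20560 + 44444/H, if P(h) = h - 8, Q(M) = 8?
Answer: 188575892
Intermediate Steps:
P(h) = -8 + h
H = 1/4243 ≈ 0.00023568
P(Q(2))/20560 + 44444/H = (-8 + 8)/20560 + 44444/(1/4243) = 0*(1/20560) + 44444*4243 = 0 + 188575892 = 188575892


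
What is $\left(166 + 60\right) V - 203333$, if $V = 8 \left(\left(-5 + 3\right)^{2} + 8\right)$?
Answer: $-181637$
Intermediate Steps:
$V = 96$ ($V = 8 \left(\left(-2\right)^{2} + 8\right) = 8 \left(4 + 8\right) = 8 \cdot 12 = 96$)
$\left(166 + 60\right) V - 203333 = \left(166 + 60\right) 96 - 203333 = 226 \cdot 96 - 203333 = 21696 - 203333 = -181637$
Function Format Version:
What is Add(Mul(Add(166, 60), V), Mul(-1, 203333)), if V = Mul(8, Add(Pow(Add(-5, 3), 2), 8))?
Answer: -181637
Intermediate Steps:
V = 96 (V = Mul(8, Add(Pow(-2, 2), 8)) = Mul(8, Add(4, 8)) = Mul(8, 12) = 96)
Add(Mul(Add(166, 60), V), Mul(-1, 203333)) = Add(Mul(Add(166, 60), 96), Mul(-1, 203333)) = Add(Mul(226, 96), -203333) = Add(21696, -203333) = -181637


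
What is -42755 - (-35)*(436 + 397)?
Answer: -13600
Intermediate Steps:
-42755 - (-35)*(436 + 397) = -42755 - (-35)*833 = -42755 - 1*(-29155) = -42755 + 29155 = -13600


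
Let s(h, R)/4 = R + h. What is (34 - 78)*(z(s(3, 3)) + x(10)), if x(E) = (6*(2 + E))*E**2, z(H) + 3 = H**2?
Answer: -342012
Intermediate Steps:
s(h, R) = 4*R + 4*h (s(h, R) = 4*(R + h) = 4*R + 4*h)
z(H) = -3 + H**2
x(E) = E**2*(12 + 6*E) (x(E) = (12 + 6*E)*E**2 = E**2*(12 + 6*E))
(34 - 78)*(z(s(3, 3)) + x(10)) = (34 - 78)*((-3 + (4*3 + 4*3)**2) + 6*10**2*(2 + 10)) = -44*((-3 + (12 + 12)**2) + 6*100*12) = -44*((-3 + 24**2) + 7200) = -44*((-3 + 576) + 7200) = -44*(573 + 7200) = -44*7773 = -342012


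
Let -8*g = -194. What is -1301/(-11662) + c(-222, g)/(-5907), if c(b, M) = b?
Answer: 3424657/22962478 ≈ 0.14914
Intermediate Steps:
g = 97/4 (g = -1/8*(-194) = 97/4 ≈ 24.250)
-1301/(-11662) + c(-222, g)/(-5907) = -1301/(-11662) - 222/(-5907) = -1301*(-1/11662) - 222*(-1/5907) = 1301/11662 + 74/1969 = 3424657/22962478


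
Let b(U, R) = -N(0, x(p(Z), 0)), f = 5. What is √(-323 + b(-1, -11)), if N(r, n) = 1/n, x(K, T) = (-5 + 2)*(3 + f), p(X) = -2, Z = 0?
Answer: I*√46506/12 ≈ 17.971*I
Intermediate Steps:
x(K, T) = -24 (x(K, T) = (-5 + 2)*(3 + 5) = -3*8 = -24)
b(U, R) = 1/24 (b(U, R) = -1/(-24) = -1*(-1/24) = 1/24)
√(-323 + b(-1, -11)) = √(-323 + 1/24) = √(-7751/24) = I*√46506/12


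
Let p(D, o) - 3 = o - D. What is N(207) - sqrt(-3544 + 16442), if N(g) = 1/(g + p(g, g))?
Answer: 1/210 - sqrt(12898) ≈ -113.56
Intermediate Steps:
p(D, o) = 3 + o - D (p(D, o) = 3 + (o - D) = 3 + o - D)
N(g) = 1/(3 + g) (N(g) = 1/(g + (3 + g - g)) = 1/(g + 3) = 1/(3 + g))
N(207) - sqrt(-3544 + 16442) = 1/(3 + 207) - sqrt(-3544 + 16442) = 1/210 - sqrt(12898)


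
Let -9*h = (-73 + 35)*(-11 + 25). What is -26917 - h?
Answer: -242785/9 ≈ -26976.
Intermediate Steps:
h = 532/9 (h = -(-73 + 35)*(-11 + 25)/9 = -(-38)*14/9 = -⅑*(-532) = 532/9 ≈ 59.111)
-26917 - h = -26917 - 1*532/9 = -26917 - 532/9 = -242785/9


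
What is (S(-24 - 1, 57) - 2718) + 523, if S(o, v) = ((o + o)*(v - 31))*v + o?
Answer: -76320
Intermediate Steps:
S(o, v) = o + 2*o*v*(-31 + v) (S(o, v) = ((2*o)*(-31 + v))*v + o = (2*o*(-31 + v))*v + o = 2*o*v*(-31 + v) + o = o + 2*o*v*(-31 + v))
(S(-24 - 1, 57) - 2718) + 523 = ((-24 - 1)*(1 - 62*57 + 2*57²) - 2718) + 523 = (-25*(1 - 3534 + 2*3249) - 2718) + 523 = (-25*(1 - 3534 + 6498) - 2718) + 523 = (-25*2965 - 2718) + 523 = (-74125 - 2718) + 523 = -76843 + 523 = -76320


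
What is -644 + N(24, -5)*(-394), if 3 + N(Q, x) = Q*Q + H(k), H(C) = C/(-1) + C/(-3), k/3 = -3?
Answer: -231134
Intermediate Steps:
k = -9 (k = 3*(-3) = -9)
H(C) = -4*C/3 (H(C) = C*(-1) + C*(-⅓) = -C - C/3 = -4*C/3)
N(Q, x) = 9 + Q² (N(Q, x) = -3 + (Q*Q - 4/3*(-9)) = -3 + (Q² + 12) = -3 + (12 + Q²) = 9 + Q²)
-644 + N(24, -5)*(-394) = -644 + (9 + 24²)*(-394) = -644 + (9 + 576)*(-394) = -644 + 585*(-394) = -644 - 230490 = -231134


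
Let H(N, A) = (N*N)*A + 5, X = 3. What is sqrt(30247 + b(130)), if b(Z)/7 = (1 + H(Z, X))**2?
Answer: sqrt(17997719299) ≈ 1.3416e+5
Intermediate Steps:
H(N, A) = 5 + A*N**2 (H(N, A) = N**2*A + 5 = A*N**2 + 5 = 5 + A*N**2)
b(Z) = 7*(6 + 3*Z**2)**2 (b(Z) = 7*(1 + (5 + 3*Z**2))**2 = 7*(6 + 3*Z**2)**2)
sqrt(30247 + b(130)) = sqrt(30247 + 63*(2 + 130**2)**2) = sqrt(30247 + 63*(2 + 16900)**2) = sqrt(30247 + 63*16902**2) = sqrt(30247 + 63*285677604) = sqrt(30247 + 17997689052) = sqrt(17997719299)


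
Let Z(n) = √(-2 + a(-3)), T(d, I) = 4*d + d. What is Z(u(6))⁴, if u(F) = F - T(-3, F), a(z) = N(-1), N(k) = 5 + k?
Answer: 4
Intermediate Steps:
a(z) = 4 (a(z) = 5 - 1 = 4)
T(d, I) = 5*d
u(F) = 15 + F (u(F) = F - 5*(-3) = F - 1*(-15) = F + 15 = 15 + F)
Z(n) = √2 (Z(n) = √(-2 + 4) = √2)
Z(u(6))⁴ = (√2)⁴ = 4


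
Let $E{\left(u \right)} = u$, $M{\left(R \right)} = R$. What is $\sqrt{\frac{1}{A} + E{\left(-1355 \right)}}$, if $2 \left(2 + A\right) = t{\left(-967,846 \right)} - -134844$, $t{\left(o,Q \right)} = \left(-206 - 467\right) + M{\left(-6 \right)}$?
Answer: $\frac{i \sqrt{24388880394633}}{134161} \approx 36.81 i$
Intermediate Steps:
$t{\left(o,Q \right)} = -679$ ($t{\left(o,Q \right)} = \left(-206 - 467\right) - 6 = -673 - 6 = -679$)
$A = \frac{134161}{2}$ ($A = -2 + \frac{-679 - -134844}{2} = -2 + \frac{-679 + 134844}{2} = -2 + \frac{1}{2} \cdot 134165 = -2 + \frac{134165}{2} = \frac{134161}{2} \approx 67081.0$)
$\sqrt{\frac{1}{A} + E{\left(-1355 \right)}} = \sqrt{\frac{1}{\frac{134161}{2}} - 1355} = \sqrt{\frac{2}{134161} - 1355} = \sqrt{- \frac{181788153}{134161}} = \frac{i \sqrt{24388880394633}}{134161}$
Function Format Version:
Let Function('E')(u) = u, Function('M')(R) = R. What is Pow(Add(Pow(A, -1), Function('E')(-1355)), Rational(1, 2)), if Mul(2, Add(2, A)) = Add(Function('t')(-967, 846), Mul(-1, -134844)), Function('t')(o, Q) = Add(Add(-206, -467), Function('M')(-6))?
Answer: Mul(Rational(1, 134161), I, Pow(24388880394633, Rational(1, 2))) ≈ Mul(36.810, I)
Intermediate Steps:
Function('t')(o, Q) = -679 (Function('t')(o, Q) = Add(Add(-206, -467), -6) = Add(-673, -6) = -679)
A = Rational(134161, 2) (A = Add(-2, Mul(Rational(1, 2), Add(-679, Mul(-1, -134844)))) = Add(-2, Mul(Rational(1, 2), Add(-679, 134844))) = Add(-2, Mul(Rational(1, 2), 134165)) = Add(-2, Rational(134165, 2)) = Rational(134161, 2) ≈ 67081.)
Pow(Add(Pow(A, -1), Function('E')(-1355)), Rational(1, 2)) = Pow(Add(Pow(Rational(134161, 2), -1), -1355), Rational(1, 2)) = Pow(Add(Rational(2, 134161), -1355), Rational(1, 2)) = Pow(Rational(-181788153, 134161), Rational(1, 2)) = Mul(Rational(1, 134161), I, Pow(24388880394633, Rational(1, 2)))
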